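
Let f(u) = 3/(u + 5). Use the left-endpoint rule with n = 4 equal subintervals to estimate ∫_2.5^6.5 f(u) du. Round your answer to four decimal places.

Δu = (6.5 − 2.5)/4 = 1.
Left endpoints: 2.5, 3.5, 4.5, 5.5.
f(2.5) = 0.4, f(3.5) = 6/17, f(4.5) = 6/19, f(5.5) = 2/7.
Sum = Δu · [f(2.5) + f(3.5) + f(4.5) + f(5.5)].
Sum ≈ 1.3544.

1.3544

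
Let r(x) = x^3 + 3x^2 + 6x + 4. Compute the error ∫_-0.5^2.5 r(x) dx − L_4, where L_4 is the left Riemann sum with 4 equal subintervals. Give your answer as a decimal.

17.71875

Exact integral: ∫_-0.5^2.5 r(x) dx = 55.5.
L_4 = 37.78125.
Error = 55.5 − 37.78125 = 17.71875.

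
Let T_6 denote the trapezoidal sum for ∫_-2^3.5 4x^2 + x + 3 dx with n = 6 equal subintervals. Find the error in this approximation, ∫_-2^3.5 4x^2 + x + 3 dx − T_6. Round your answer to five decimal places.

-3.08102

Exact integral: ∫_-2^3.5 f(x) dx ≈ 88.4583333.
T_6 ≈ 91.5393519.
Error ≈ 88.4583333 − 91.5393519 ≈ -3.08102.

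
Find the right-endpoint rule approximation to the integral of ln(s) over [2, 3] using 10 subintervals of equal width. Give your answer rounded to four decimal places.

0.9297

Δs = (3 − 2)/10 = 0.1.
Right endpoints: 2.1, 2.2, 2.3, 2.4, 2.5, 2.6, 2.7, 2.8, 2.9, 3.
f(2.1) ≈ 0.7419, f(2.2) ≈ 0.7885, f(2.3) ≈ 0.8329, f(2.4) ≈ 0.8755, f(2.5) ≈ 0.9163, f(2.6) ≈ 0.9555, f(2.7) ≈ 0.9933, f(2.8) ≈ 1.0296, f(2.9) ≈ 1.0647, f(3) ≈ 1.0986.
Sum = Δs · [f(2.1) + f(2.2) + f(2.3) + ...].
Sum ≈ 0.9297.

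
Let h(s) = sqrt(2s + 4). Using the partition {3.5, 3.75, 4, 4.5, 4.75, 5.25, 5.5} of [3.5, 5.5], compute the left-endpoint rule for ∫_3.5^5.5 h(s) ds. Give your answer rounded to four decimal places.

7.0995

Subinterval widths: 0.25, 0.25, 0.5, 0.25, 0.5, 0.25.
Left endpoints: 3.5, 3.75, 4, 4.5, 4.75, 5.25.
h(3.5) ≈ 3.3166, h(3.75) ≈ 3.3912, h(4) ≈ 3.4641, h(4.5) ≈ 3.6056, h(4.75) ≈ 3.6742, h(5.25) ≈ 3.8079.
Sum = Σ Δs_i · h(s_i).
Sum ≈ 7.0995.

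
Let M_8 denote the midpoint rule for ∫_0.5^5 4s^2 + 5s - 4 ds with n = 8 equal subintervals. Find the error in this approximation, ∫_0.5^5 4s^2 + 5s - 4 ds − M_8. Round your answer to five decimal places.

Exact integral: ∫_0.5^5 f(s) ds = 210.375.
M_8 ≈ 209.9003906.
Error ≈ 210.375 − 209.9003906 ≈ 0.47461.

0.47461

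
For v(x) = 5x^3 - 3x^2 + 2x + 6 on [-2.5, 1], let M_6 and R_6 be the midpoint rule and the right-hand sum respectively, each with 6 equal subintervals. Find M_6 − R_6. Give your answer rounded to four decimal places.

M_6 ≈ -47.038845.
R_6 ≈ -20.401476.
M_6 − R_6 ≈ -26.6374.

-26.6374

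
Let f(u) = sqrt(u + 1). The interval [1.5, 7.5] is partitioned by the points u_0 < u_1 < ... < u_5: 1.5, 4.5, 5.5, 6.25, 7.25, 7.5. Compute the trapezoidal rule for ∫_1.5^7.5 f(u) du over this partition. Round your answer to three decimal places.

13.809

Subinterval widths: 3, 1, 0.75, 1, 0.25.
f(1.5) ≈ 1.581, f(4.5) ≈ 2.345, f(5.5) ≈ 2.550, f(6.25) ≈ 2.693, f(7.25) ≈ 2.872, f(7.5) ≈ 2.915.
On each subinterval the trapezoid contributes (Δu_i/2)·[f(u_{i-1}) + f(u_i)].
Sum ≈ 13.809.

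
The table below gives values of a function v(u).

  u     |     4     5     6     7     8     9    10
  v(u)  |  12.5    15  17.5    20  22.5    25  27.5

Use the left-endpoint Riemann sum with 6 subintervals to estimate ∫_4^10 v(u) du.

112.5

Δu = 1.
Sum = 1·[12.5 + 15 + 17.5 + 20 + 22.5 + 25] = 112.5.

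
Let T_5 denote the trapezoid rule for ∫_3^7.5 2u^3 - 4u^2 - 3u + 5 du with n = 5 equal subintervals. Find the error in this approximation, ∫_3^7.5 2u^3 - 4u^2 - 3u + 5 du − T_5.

-16.70625

Exact integral: ∫_3^7.5 f(u) du = 966.65625.
T_5 = 983.3625.
Error = 966.65625 − 983.3625 = -16.70625.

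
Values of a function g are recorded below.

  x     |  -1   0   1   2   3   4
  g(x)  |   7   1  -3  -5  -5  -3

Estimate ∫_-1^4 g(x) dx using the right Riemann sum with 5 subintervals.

-15

Δx = 1.
Sum = 1·[1 + (-3) + (-5) + (-5) + (-3)] = -15.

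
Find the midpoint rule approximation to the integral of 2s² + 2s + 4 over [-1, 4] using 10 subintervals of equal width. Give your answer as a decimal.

78.125

Δs = (4 − (-1))/10 = 0.5.
Midpoints: -0.75, -0.25, 0.25, 0.75, 1.25, 1.75, 2.25, 2.75, 3.25, 3.75.
f(-0.75) = 3.625, f(-0.25) = 3.625, f(0.25) = 4.625, f(0.75) = 6.625, f(1.25) = 9.625, f(1.75) = 13.625, f(2.25) = 18.625, f(2.75) = 24.625, f(3.25) = 31.625, f(3.75) = 39.625.
Sum = Δs · [f(-0.75) + f(-0.25) + f(0.25) + ...].
Sum = 78.125.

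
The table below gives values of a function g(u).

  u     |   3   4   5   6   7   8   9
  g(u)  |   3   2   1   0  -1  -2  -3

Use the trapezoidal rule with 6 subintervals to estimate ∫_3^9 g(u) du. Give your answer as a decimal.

Δu = 1.
T_6 = (1/2)·[3 + 2·2 + 2·1 + 2·0 + 2·(-1) + 2·(-2) + (-3)] = 0.

0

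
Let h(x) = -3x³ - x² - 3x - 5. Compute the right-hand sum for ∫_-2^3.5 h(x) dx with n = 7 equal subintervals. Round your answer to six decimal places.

-231.448980

Δx = (3.5 − (-2))/7 = 11/14.
Right endpoints: -17/14, -3/7, 5/14, 8/7, 27/14, 19/7, 3.5.
h(-17/14) = 6969/2744, h(-3/7) = -1256/343, h(5/14) = -17385/2744, h(8/7) = -4875/343, h(27/14) = -98851/2744, h(19/7) = -27612/343, h(3.5) = -156.375.
Sum = Δx · [h(-17/14) + h(-3/7) + h(5/14) + ...].
Sum ≈ -231.448980.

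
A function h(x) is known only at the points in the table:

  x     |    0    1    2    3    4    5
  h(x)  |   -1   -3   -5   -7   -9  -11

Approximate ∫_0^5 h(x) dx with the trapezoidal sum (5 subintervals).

-30

Δx = 1.
T_5 = (1/2)·[(-1) + 2·(-3) + 2·(-5) + 2·(-7) + 2·(-9) + (-11)] = -30.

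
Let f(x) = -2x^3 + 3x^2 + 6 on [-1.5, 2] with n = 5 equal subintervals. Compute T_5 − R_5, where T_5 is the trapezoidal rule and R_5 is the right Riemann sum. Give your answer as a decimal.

T_5 = 27.335.
R_5 = 21.21.
T_5 − R_5 = 6.125.

6.125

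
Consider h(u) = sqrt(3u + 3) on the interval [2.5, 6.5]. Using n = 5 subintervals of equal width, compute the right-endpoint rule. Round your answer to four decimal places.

16.7496

Δu = (6.5 − 2.5)/5 = 0.8.
Right endpoints: 3.3, 4.1, 4.9, 5.7, 6.5.
h(3.3) ≈ 3.5917, h(4.1) ≈ 3.9115, h(4.9) ≈ 4.2071, h(5.7) ≈ 4.4833, h(6.5) ≈ 4.7434.
Sum = Δu · [h(3.3) + h(4.1) + h(4.9) + h(5.7) + h(6.5)].
Sum ≈ 16.7496.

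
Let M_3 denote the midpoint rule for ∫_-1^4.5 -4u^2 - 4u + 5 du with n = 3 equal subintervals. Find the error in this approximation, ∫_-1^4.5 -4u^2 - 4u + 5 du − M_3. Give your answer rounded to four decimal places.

Exact integral: ∫_-1^4.5 f(u) du ≈ -133.833333.
M_3 ≈ -127.671296.
Error ≈ -133.833333 − (-127.671296) ≈ -6.1620.

-6.1620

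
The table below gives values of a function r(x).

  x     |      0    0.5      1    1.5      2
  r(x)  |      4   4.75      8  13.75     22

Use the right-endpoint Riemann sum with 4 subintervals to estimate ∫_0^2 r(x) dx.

24.25

Δx = 0.5.
Sum = 0.5·[4.75 + 8 + 13.75 + 22] = 24.25.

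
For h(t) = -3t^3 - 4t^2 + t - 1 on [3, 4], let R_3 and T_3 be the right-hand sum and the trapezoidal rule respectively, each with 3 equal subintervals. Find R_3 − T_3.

R_3 ≈ -201.74074.
T_3 ≈ -178.74074.
R_3 − T_3 = -23.

-23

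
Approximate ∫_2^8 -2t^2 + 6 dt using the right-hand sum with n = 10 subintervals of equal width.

Δt = (8 − 2)/10 = 0.6.
Right endpoints: 2.6, 3.2, 3.8, 4.4, 5, 5.6, 6.2, 6.8, 7.4, 8.
f(2.6) = -7.52, f(3.2) = -14.48, f(3.8) = -22.88, f(4.4) = -32.72, f(5) = -44, f(5.6) = -56.72, f(6.2) = -70.88, f(6.8) = -86.48, f(7.4) = -103.52, f(8) = -122.
Sum = Δt · [f(2.6) + f(3.2) + f(3.8) + ...].
Sum = -336.72.

-336.72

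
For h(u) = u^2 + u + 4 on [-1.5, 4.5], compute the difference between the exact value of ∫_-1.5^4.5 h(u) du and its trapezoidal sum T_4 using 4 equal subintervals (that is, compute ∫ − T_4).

Exact integral: ∫_-1.5^4.5 h(u) du = 64.5.
T_4 = 66.75.
Error = 64.5 − 66.75 = -2.25.

-2.25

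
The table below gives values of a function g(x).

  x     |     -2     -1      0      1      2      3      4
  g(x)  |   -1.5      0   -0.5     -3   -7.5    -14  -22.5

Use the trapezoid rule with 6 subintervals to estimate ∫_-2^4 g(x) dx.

-37

Δx = 1.
T_6 = (1/2)·[(-1.5) + 2·0 + 2·(-0.5) + 2·(-3) + 2·(-7.5) + 2·(-14) + (-22.5)] = -37.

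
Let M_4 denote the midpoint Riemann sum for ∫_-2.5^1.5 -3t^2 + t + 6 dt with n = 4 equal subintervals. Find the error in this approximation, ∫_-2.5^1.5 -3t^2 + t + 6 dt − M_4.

Exact integral: ∫_-2.5^1.5 f(t) dt = 3.
M_4 = 4.
Error = 3 − 4 = -1.

-1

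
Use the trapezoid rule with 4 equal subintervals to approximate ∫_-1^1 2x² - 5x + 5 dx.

Δx = (1 − (-1))/4 = 0.5.
f(-1) = 12, f(-0.5) = 8, f(0) = 5, f(0.5) = 3, f(1) = 2.
T_4 = (Δx/2)·[f(x_0) + 2f(x_1) + 2f(x_2) + 2f(x_3) + f(x_4)].
Sum = 11.5.

11.5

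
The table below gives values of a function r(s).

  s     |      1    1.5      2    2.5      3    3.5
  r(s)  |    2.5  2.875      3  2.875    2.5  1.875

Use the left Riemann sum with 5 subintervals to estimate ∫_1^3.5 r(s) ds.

6.875

Δs = 0.5.
Sum = 0.5·[2.5 + 2.875 + 3 + 2.875 + 2.5] = 6.875.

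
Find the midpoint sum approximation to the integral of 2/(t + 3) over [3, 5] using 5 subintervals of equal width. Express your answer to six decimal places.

0.575202

Δt = (5 − 3)/5 = 0.4.
Midpoints: 3.2, 3.6, 4, 4.4, 4.8.
f(3.2) = 10/31, f(3.6) = 10/33, f(4) = 2/7, f(4.4) = 10/37, f(4.8) = 10/39.
Sum = Δt · [f(3.2) + f(3.6) + f(4) + f(4.4) + f(4.8)].
Sum ≈ 0.575202.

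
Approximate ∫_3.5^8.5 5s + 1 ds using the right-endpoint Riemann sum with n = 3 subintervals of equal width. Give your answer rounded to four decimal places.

Δs = (8.5 − 3.5)/3 = 5/3.
Right endpoints: 31/6, 41/6, 8.5.
f(31/6) = 161/6, f(41/6) = 211/6, f(8.5) = 43.5.
Sum = Δs · [f(31/6) + f(41/6) + f(8.5)].
Sum ≈ 175.8333.

175.8333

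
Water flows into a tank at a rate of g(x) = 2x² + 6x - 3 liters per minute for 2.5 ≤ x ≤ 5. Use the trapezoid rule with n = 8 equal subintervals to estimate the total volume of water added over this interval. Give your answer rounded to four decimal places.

Δx = (5 − 2.5)/8 = 0.3125.
g(2.5) = 24.5, g(2.8125) = 29.6953125, g(3.125) = 35.28125, g(3.4375) = 41.2578125, g(3.75) = 47.625, g(4.0625) = 54.3828125, g(4.375) = 61.53125, g(4.6875) = 69.0703125, g(5) = 77.
T_8 = (Δx/2)·[g(x_0) + 2g(x_1) + ... + 2g(x_{7}) + g(x_8)].
Sum ≈ 121.7480.

121.7480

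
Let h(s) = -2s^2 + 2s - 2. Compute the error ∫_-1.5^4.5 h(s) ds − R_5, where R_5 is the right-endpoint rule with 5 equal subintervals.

17.28

Exact integral: ∫_-1.5^4.5 h(s) ds = -57.
R_5 = -74.28.
Error = -57 − (-74.28) = 17.28.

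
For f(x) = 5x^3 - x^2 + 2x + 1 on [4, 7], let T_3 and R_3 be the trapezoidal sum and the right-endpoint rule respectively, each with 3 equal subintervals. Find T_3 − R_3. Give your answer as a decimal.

T_3 = 2665.
R_3 = 3349.
T_3 − R_3 = -684.

-684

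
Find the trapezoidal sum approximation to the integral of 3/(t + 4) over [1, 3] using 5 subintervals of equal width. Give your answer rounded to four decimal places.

Δt = (3 − 1)/5 = 0.4.
f(1) = 0.6, f(1.4) = 5/9, f(1.8) = 15/29, f(2.2) = 15/31, f(2.6) = 5/11, f(3) = 3/7.
T_5 = (Δt/2)·[f(t_0) + 2f(t_1) + ... + 2f(t_{4}) + f(t_5)].
Sum ≈ 1.0102.

1.0102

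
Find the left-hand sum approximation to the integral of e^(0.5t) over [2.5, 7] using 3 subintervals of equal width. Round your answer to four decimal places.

39.7830

Δt = (7 − 2.5)/3 = 1.5.
Left endpoints: 2.5, 4, 5.5.
f(2.5) ≈ 3.4903, f(4) ≈ 7.3891, f(5.5) ≈ 15.6426.
Sum = Δt · [f(2.5) + f(4) + f(5.5)].
Sum ≈ 39.7830.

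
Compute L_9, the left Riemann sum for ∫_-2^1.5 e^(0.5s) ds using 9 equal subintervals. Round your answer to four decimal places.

Δs = (1.5 − (-2))/9 = 7/18.
Left endpoints: -2, -29/18, -11/9, -5/6, -4/9, -1/18, 1/3, 13/18, 10/9.
f(-2) ≈ 0.3679, f(-29/18) ≈ 0.4468, f(-11/9) ≈ 0.5427, f(-5/6) ≈ 0.6592, f(-4/9) ≈ 0.8007, f(-1/18) ≈ 0.9726, f(1/3) ≈ 1.1814, f(13/18) ≈ 1.4349, f(10/9) ≈ 1.7429.
Sum = Δs · [f(-2) + f(-29/18) + f(-11/9) + ...].
Sum ≈ 3.1691.

3.1691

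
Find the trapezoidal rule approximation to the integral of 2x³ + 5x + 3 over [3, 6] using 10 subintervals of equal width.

685.215

Δx = (6 − 3)/10 = 0.3.
f(3) = 72, f(3.3) = 91.374, f(3.6) = 114.312, f(3.9) = 141.138, f(4.2) = 172.176, f(4.5) = 207.75, f(4.8) = 248.184, f(5.1) = 293.802, f(5.4) = 344.928, f(5.7) = 401.886, f(6) = 465.
T_10 = (Δx/2)·[f(x_0) + 2f(x_1) + ... + 2f(x_{9}) + f(x_10)].
Sum = 685.215.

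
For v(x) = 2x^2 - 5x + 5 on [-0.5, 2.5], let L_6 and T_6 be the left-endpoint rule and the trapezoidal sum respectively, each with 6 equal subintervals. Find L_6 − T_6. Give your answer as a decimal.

L_6 = 11.5.
T_6 = 10.75.
L_6 − T_6 = 0.75.

0.75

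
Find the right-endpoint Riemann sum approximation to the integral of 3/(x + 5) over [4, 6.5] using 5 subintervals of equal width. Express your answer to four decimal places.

Δx = (6.5 − 4)/5 = 0.5.
Right endpoints: 4.5, 5, 5.5, 6, 6.5.
f(4.5) = 6/19, f(5) = 0.3, f(5.5) = 2/7, f(6) = 3/11, f(6.5) = 6/23.
Sum = Δx · [f(4.5) + f(5) + f(5.5) + f(6) + f(6.5)].
Sum ≈ 0.7176.

0.7176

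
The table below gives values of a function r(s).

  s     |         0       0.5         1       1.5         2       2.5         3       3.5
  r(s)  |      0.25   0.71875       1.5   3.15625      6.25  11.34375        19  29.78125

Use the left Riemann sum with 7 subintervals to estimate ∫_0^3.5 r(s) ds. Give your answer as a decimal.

Δs = 0.5.
Sum = 0.5·[0.25 + 0.71875 + 1.5 + 3.15625 + 6.25 + 11.34375 + 19] = 21.109375.

21.109375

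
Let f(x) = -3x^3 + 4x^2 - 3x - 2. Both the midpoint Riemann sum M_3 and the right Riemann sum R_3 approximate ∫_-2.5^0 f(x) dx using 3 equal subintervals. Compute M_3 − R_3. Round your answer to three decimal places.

26.454

M_3 ≈ 52.29890.
R_3 ≈ 25.84491.
M_3 − R_3 ≈ 26.454.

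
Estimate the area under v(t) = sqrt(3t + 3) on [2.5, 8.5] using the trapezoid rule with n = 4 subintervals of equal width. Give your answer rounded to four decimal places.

Δt = (8.5 − 2.5)/4 = 1.5.
v(2.5) ≈ 3.2404, v(4) ≈ 3.8730, v(5.5) ≈ 4.4159, v(7) ≈ 4.8990, v(8.5) ≈ 5.3385.
T_4 = (Δt/2)·[v(t_0) + 2v(t_1) + 2v(t_2) + 2v(t_3) + v(t_4)].
Sum ≈ 26.2159.

26.2159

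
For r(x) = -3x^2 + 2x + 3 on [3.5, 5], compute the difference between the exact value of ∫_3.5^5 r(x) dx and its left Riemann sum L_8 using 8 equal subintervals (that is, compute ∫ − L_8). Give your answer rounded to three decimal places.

-3.278

Exact integral: ∫_3.5^5 r(x) dx = -64.875.
L_8 ≈ -61.59668.
Error ≈ -64.875 − (-61.59668) ≈ -3.278.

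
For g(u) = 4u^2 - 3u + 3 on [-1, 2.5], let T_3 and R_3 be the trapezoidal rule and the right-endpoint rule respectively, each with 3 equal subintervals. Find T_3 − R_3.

-6.125

T_3 ≈ 27.967593.
R_3 ≈ 34.092593.
T_3 − R_3 = -6.125.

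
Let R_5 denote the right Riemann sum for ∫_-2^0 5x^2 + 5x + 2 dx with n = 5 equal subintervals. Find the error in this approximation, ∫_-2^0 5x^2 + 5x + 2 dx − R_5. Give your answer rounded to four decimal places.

1.7333

Exact integral: ∫_-2^0 f(x) dx ≈ 7.333333.
R_5 = 5.6.
Error ≈ 7.333333 − 5.6 ≈ 1.7333.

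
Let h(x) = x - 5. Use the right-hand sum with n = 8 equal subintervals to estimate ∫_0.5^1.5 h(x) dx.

Δx = (1.5 − 0.5)/8 = 0.125.
Right endpoints: 0.625, 0.75, 0.875, 1, 1.125, 1.25, 1.375, 1.5.
h(0.625) = -4.375, h(0.75) = -4.25, h(0.875) = -4.125, h(1) = -4, h(1.125) = -3.875, h(1.25) = -3.75, h(1.375) = -3.625, h(1.5) = -3.5.
Sum = Δx · [h(0.625) + h(0.75) + h(0.875) + ...].
Sum = -3.9375.

-3.9375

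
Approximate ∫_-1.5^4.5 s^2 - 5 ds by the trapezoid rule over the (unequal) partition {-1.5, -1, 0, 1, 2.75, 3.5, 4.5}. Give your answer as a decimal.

Subinterval widths: 0.5, 1, 1, 1.75, 0.75, 1.
f(-1.5) = -2.75, f(-1) = -4, f(0) = -5, f(1) = -4, f(2.75) = 2.5625, f(3.5) = 7.25, f(4.5) = 15.25.
On each subinterval the trapezoid contributes (Δs_i/2)·[f(s_{i-1}) + f(s_i)].
Sum = 2.984375.

2.984375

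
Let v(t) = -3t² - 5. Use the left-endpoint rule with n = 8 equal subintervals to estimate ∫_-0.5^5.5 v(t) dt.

-164.4375

Δt = (5.5 − (-0.5))/8 = 0.75.
Left endpoints: -0.5, 0.25, 1, 1.75, 2.5, 3.25, 4, 4.75.
v(-0.5) = -5.75, v(0.25) = -5.1875, v(1) = -8, v(1.75) = -14.1875, v(2.5) = -23.75, v(3.25) = -36.6875, v(4) = -53, v(4.75) = -72.6875.
Sum = Δt · [v(-0.5) + v(0.25) + v(1) + ...].
Sum = -164.4375.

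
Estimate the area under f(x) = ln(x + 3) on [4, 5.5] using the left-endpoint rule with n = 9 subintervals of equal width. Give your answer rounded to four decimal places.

3.0530

Δx = (5.5 − 4)/9 = 1/6.
Left endpoints: 4, 25/6, 13/3, 4.5, 14/3, 29/6, 5, 31/6, 16/3.
f(4) ≈ 1.9459, f(25/6) ≈ 1.9694, f(13/3) ≈ 1.9924, f(4.5) ≈ 2.0149, f(14/3) ≈ 2.0369, f(29/6) ≈ 2.0584, f(5) ≈ 2.0794, f(31/6) ≈ 2.1001, f(16/3) ≈ 2.1203.
Sum = Δx · [f(4) + f(25/6) + f(13/3) + ...].
Sum ≈ 3.0530.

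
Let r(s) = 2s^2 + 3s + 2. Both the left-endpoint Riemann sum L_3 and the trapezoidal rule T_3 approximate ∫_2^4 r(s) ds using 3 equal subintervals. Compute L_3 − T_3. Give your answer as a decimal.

L_3 ≈ 49.629630.
T_3 ≈ 59.629630.
L_3 − T_3 = -10.

-10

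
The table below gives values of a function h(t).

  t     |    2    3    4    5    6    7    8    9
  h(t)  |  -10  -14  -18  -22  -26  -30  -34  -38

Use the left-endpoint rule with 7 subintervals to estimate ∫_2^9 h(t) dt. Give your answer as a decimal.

Δt = 1.
Sum = 1·[(-10) + (-14) + (-18) + (-22) + (-26) + (-30) + (-34)] = -154.

-154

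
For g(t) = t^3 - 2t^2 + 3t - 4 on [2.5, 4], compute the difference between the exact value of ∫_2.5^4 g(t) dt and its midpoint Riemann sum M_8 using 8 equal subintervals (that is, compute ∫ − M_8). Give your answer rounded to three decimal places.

Exact integral: ∫_2.5^4 g(t) dt = 30.609375.
M_8 ≈ 30.57532.
Error ≈ 30.609375 − 30.57532 ≈ 0.034.

0.034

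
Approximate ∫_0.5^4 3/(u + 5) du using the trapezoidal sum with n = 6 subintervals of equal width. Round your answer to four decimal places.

Δu = (4 − 0.5)/6 = 7/12.
f(0.5) = 6/11, f(13/12) = 36/73, f(5/3) = 0.45, f(2.25) = 12/29, f(17/6) = 18/47, f(41/12) = 36/101, f(4) = 1/3.
T_6 = (Δu/2)·[f(u_0) + 2f(u_1) + ... + 2f(u_{5}) + f(u_6)].
Sum ≈ 1.4792.

1.4792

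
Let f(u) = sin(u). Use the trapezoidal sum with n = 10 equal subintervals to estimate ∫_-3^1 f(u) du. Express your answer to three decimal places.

Δu = (1 − (-3))/10 = 0.4.
f(-3) ≈ -0.141, f(-2.6) ≈ -0.516, f(-2.2) ≈ -0.808, f(-1.8) ≈ -0.974, f(-1.4) ≈ -0.985, f(-1) ≈ -0.841, f(-0.6) ≈ -0.565, f(-0.2) ≈ -0.199, f(0.2) ≈ 0.199, f(0.6) ≈ 0.565, f(1) ≈ 0.841.
T_10 = (Δu/2)·[f(u_0) + 2f(u_1) + ... + 2f(u_{9}) + f(u_10)].
Sum ≈ -1.510.

-1.510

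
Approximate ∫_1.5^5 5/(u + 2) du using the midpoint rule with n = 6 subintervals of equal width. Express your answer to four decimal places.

Δu = (5 − 1.5)/6 = 7/12.
Midpoints: 43/24, 2.375, 71/24, 85/24, 4.125, 113/24.
f(43/24) = 120/91, f(2.375) = 8/7, f(71/24) = 120/119, f(85/24) = 120/133, f(4.125) = 40/49, f(113/24) = 120/161.
Sum = Δu · [f(43/24) + f(2.375) + f(71/24) + ...].
Sum ≈ 3.4614.

3.4614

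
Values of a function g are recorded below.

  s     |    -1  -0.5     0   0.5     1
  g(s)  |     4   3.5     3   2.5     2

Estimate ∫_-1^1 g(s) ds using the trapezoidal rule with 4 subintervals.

Δs = 0.5.
T_4 = (0.5/2)·[4 + 2·3.5 + 2·3 + 2·2.5 + 2] = 6.

6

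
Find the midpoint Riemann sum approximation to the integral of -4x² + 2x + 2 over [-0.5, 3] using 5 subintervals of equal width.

-19.845

Δx = (3 − (-0.5))/5 = 0.7.
Midpoints: -0.15, 0.55, 1.25, 1.95, 2.65.
f(-0.15) = 1.61, f(0.55) = 1.89, f(1.25) = -1.75, f(1.95) = -9.31, f(2.65) = -20.79.
Sum = Δx · [f(-0.15) + f(0.55) + f(1.25) + f(1.95) + f(2.65)].
Sum = -19.845.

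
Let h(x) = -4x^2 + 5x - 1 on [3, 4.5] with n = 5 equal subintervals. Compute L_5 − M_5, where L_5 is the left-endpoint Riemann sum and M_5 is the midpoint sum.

L_5 = -53.34.
M_5 = -58.83.
L_5 − M_5 = 5.49.

5.49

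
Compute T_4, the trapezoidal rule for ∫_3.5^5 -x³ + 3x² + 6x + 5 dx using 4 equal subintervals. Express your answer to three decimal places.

Δx = (5 − 3.5)/4 = 0.375.
f(3.5) = 19.875, f(3.875) = 7737/512, f(4.25) = 7.921875, f(4.625) = -1029/512, f(5) = -15.
T_4 = (Δx/2)·[f(x_0) + 2f(x_1) + 2f(x_2) + 2f(x_3) + f(x_4)].
Sum ≈ 8.798.

8.798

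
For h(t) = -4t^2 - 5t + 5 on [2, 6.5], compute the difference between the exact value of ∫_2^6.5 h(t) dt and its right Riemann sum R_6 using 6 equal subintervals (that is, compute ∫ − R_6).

Exact integral: ∫_2^6.5 h(t) dt = -428.625.
R_6 = -496.125.
Error = -428.625 − (-496.125) = 67.5.

67.5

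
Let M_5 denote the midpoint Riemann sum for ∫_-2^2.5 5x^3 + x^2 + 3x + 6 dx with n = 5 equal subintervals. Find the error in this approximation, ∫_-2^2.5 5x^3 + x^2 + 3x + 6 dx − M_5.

Exact integral: ∫_-2^2.5 f(x) dx = 67.078125.
M_5 = 65.6353125.
Error = 67.078125 − 65.6353125 = 1.4428125.

1.4428125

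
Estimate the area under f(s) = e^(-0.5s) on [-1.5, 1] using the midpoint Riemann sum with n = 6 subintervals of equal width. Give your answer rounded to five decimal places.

Δs = (1 − (-1.5))/6 = 5/12.
Midpoints: -31/24, -0.875, -11/24, -1/24, 0.375, 19/24.
f(-31/24) ≈ 1.90758, f(-0.875) ≈ 1.54883, f(-11/24) ≈ 1.25755, f(-1/24) ≈ 1.02105, f(0.375) ≈ 0.82903, f(19/24) ≈ 0.67312.
Sum = Δs · [f(-31/24) + f(-0.875) + f(-11/24) + ...].
Sum ≈ 3.01548.

3.01548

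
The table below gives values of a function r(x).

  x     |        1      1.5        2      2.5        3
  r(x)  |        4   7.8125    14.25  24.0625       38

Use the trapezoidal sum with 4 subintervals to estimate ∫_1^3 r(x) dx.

Δx = 0.5.
T_4 = (0.5/2)·[4 + 2·7.8125 + 2·14.25 + 2·24.0625 + 38] = 33.5625.

33.5625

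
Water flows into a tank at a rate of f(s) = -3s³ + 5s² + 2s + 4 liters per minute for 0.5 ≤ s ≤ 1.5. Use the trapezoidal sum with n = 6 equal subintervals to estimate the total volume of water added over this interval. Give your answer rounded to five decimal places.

Δs = (1.5 − 0.5)/6 = 1/6.
f(0.5) = 5.875, f(2/3) = 20/3, f(5/6) = 533/72, f(1) = 8, f(7/6) = 8.375, f(4/3) = 76/9, f(1.5) = 8.125.
T_6 = (Δs/2)·[f(s_0) + 2f(s_1) + ... + 2f(s_{5}) + f(s_6)].
Sum ≈ 7.64815.

7.64815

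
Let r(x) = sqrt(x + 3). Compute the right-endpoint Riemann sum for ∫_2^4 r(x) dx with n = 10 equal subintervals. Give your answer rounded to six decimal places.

4.934132

Δx = (4 − 2)/10 = 0.2.
Right endpoints: 2.2, 2.4, 2.6, 2.8, 3, 3.2, 3.4, 3.6, 3.8, 4.
r(2.2) ≈ 2.280351, r(2.4) ≈ 2.323790, r(2.6) ≈ 2.366432, r(2.8) ≈ 2.408319, r(3) ≈ 2.449490, r(3.2) ≈ 2.489980, r(3.4) ≈ 2.529822, r(3.6) ≈ 2.569047, r(3.8) ≈ 2.607681, r(4) ≈ 2.645751.
Sum = Δx · [r(2.2) + r(2.4) + r(2.6) + ...].
Sum ≈ 4.934132.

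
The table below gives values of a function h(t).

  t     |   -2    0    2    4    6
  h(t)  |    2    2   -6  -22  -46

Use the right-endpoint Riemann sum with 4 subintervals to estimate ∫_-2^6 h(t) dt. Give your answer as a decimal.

-144

Δt = 2.
Sum = 2·[2 + (-6) + (-22) + (-46)] = -144.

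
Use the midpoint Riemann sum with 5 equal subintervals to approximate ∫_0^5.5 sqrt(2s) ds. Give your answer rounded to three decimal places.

12.245

Δs = (5.5 − 0)/5 = 1.1.
Midpoints: 0.55, 1.65, 2.75, 3.85, 4.95.
f(0.55) ≈ 1.049, f(1.65) ≈ 1.817, f(2.75) ≈ 2.345, f(3.85) ≈ 2.775, f(4.95) ≈ 3.146.
Sum = Δs · [f(0.55) + f(1.65) + f(2.75) + f(3.85) + f(4.95)].
Sum ≈ 12.245.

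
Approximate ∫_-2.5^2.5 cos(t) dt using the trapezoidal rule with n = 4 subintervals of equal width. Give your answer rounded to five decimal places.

Δt = (2.5 − (-2.5))/4 = 1.25.
f(-2.5) ≈ -0.80114, f(-1.25) ≈ 0.31532, f(0) ≈ 1.00000, f(1.25) ≈ 0.31532, f(2.5) ≈ -0.80114.
T_4 = (Δt/2)·[f(t_0) + 2f(t_1) + 2f(t_2) + 2f(t_3) + f(t_4)].
Sum ≈ 1.03688.

1.03688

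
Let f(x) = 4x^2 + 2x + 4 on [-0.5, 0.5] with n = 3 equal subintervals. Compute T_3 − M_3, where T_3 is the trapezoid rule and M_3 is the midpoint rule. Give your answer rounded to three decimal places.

T_3 ≈ 4.40741.
M_3 ≈ 4.29630.
T_3 − M_3 ≈ 0.111.

0.111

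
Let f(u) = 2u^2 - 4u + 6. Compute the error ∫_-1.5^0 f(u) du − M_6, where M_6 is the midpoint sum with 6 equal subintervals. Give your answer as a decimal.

0.015625

Exact integral: ∫_-1.5^0 f(u) du = 15.75.
M_6 = 15.734375.
Error = 15.75 − 15.734375 = 0.015625.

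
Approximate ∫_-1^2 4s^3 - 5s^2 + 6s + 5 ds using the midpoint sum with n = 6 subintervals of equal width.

Δs = (2 − (-1))/6 = 0.5.
Midpoints: -0.75, -0.25, 0.25, 0.75, 1.25, 1.75.
f(-0.75) = -4, f(-0.25) = 3.125, f(0.25) = 6.25, f(0.75) = 8.375, f(1.25) = 12.5, f(1.75) = 21.625.
Sum = Δs · [f(-0.75) + f(-0.25) + f(0.25) + ...].
Sum = 23.9375.

23.9375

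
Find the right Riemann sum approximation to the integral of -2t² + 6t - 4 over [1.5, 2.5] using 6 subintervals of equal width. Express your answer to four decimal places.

-0.3426

Δt = (2.5 − 1.5)/6 = 1/6.
Right endpoints: 5/3, 11/6, 2, 13/6, 7/3, 2.5.
f(5/3) = 4/9, f(11/6) = 5/18, f(2) = 0, f(13/6) = -7/18, f(7/3) = -8/9, f(2.5) = -1.5.
Sum = Δt · [f(5/3) + f(11/6) + f(2) + ...].
Sum ≈ -0.3426.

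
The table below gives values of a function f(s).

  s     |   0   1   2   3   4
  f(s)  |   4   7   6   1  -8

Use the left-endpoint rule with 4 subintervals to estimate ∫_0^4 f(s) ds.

Δs = 1.
Sum = 1·[4 + 7 + 6 + 1] = 18.

18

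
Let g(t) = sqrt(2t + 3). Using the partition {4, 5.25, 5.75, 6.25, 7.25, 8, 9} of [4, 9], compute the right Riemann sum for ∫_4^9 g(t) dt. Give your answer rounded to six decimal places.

20.500289

Subinterval widths: 1.25, 0.5, 0.5, 1, 0.75, 1.
Right endpoints: 5.25, 5.75, 6.25, 7.25, 8, 9.
g(5.25) ≈ 3.674235, g(5.75) ≈ 3.807887, g(6.25) ≈ 3.937004, g(7.25) ≈ 4.183300, g(8) ≈ 4.358899, g(9) ≈ 4.582576.
Sum = Σ Δt_i · g(t_i).
Sum ≈ 20.500289.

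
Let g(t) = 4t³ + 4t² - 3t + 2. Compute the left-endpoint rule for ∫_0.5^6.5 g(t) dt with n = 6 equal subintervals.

Δt = (6.5 − 0.5)/6 = 1.
Left endpoints: 0.5, 1.5, 2.5, 3.5, 4.5, 5.5.
g(0.5) = 2, g(1.5) = 20, g(2.5) = 82, g(3.5) = 212, g(4.5) = 434, g(5.5) = 772.
Sum = Δt · [g(0.5) + g(1.5) + g(2.5) + ...].
Sum = 1522.

1522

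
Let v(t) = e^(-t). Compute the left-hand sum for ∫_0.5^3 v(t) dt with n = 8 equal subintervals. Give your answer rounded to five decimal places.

Δt = (3 − 0.5)/8 = 0.3125.
Left endpoints: 0.5, 0.8125, 1.125, 1.4375, 1.75, 2.0625, 2.375, 2.6875.
v(0.5) ≈ 0.60653, v(0.8125) ≈ 0.44375, v(1.125) ≈ 0.32465, v(1.4375) ≈ 0.23752, v(1.75) ≈ 0.17377, v(2.0625) ≈ 0.12714, v(2.375) ≈ 0.09301, v(2.6875) ≈ 0.06805.
Sum = Δt · [v(0.5) + v(0.8125) + v(1.125) + ...].
Sum ≈ 0.64826.

0.64826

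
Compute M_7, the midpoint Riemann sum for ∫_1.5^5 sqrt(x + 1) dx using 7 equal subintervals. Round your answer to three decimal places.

7.164

Δx = (5 − 1.5)/7 = 0.5.
Midpoints: 1.75, 2.25, 2.75, 3.25, 3.75, 4.25, 4.75.
f(1.75) ≈ 1.658, f(2.25) ≈ 1.803, f(2.75) ≈ 1.936, f(3.25) ≈ 2.062, f(3.75) ≈ 2.179, f(4.25) ≈ 2.291, f(4.75) ≈ 2.398.
Sum = Δx · [f(1.75) + f(2.25) + f(2.75) + ...].
Sum ≈ 7.164.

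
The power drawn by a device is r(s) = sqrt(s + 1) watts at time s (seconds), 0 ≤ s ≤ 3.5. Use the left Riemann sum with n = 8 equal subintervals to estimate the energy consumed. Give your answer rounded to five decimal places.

5.44781

Δs = (3.5 − 0)/8 = 0.4375.
Left endpoints: 0, 0.4375, 0.875, 1.3125, 1.75, 2.1875, 2.625, 3.0625.
r(0) ≈ 1.00000, r(0.4375) ≈ 1.19896, r(0.875) ≈ 1.36931, r(1.3125) ≈ 1.52069, r(1.75) ≈ 1.65831, r(2.1875) ≈ 1.78536, r(2.625) ≈ 1.90394, r(3.0625) ≈ 2.01556.
Sum = Δs · [r(0) + r(0.4375) + r(0.875) + ...].
Sum ≈ 5.44781.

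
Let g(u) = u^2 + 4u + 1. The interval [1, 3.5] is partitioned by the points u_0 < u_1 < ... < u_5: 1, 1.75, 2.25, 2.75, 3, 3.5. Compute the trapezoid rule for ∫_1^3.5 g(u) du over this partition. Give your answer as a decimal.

39.09375

Subinterval widths: 0.75, 0.5, 0.5, 0.25, 0.5.
g(1) = 6, g(1.75) = 11.0625, g(2.25) = 15.0625, g(2.75) = 19.5625, g(3) = 22, g(3.5) = 27.25.
On each subinterval the trapezoid contributes (Δu_i/2)·[g(u_{i-1}) + g(u_i)].
Sum = 39.09375.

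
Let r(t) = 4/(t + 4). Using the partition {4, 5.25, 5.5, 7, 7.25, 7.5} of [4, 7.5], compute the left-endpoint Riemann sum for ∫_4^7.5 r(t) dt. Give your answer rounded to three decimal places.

Subinterval widths: 1.25, 0.25, 1.5, 0.25, 0.25.
Left endpoints: 4, 5.25, 5.5, 7, 7.25.
r(4) = 0.5, r(5.25) = 16/37, r(5.5) = 8/19, r(7) = 4/11, r(7.25) = 16/45.
Sum = Σ Δt_i · r(t_i).
Sum ≈ 1.544.

1.544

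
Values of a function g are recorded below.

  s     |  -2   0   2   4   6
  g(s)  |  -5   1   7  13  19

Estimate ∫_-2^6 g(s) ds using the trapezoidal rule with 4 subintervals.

Δs = 2.
T_4 = (2/2)·[(-5) + 2·1 + 2·7 + 2·13 + 19] = 56.

56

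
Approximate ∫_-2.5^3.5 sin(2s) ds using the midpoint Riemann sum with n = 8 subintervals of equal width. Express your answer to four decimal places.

Δs = (3.5 − (-2.5))/8 = 0.75.
Midpoints: -2.125, -1.375, -0.625, 0.125, 0.875, 1.625, 2.375, 3.125.
f(-2.125) ≈ 0.8950, f(-1.375) ≈ -0.3817, f(-0.625) ≈ -0.9490, f(0.125) ≈ 0.2474, f(0.875) ≈ 0.9840, f(1.625) ≈ -0.1082, f(2.375) ≈ -0.9993, f(3.125) ≈ -0.0332.
Sum = Δs · [f(-2.125) + f(-1.375) + f(-0.625) + ...].
Sum ≈ -0.2587.

-0.2587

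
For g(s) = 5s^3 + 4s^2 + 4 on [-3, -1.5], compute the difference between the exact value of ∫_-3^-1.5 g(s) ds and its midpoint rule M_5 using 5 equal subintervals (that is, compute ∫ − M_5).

Exact integral: ∫_-3^-1.5 g(s) ds = -57.421875.
M_5 = -57.0871875.
Error = -57.421875 − (-57.0871875) = -0.3346875.

-0.3346875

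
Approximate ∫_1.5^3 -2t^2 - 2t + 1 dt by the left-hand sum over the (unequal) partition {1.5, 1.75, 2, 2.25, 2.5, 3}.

Subinterval widths: 0.25, 0.25, 0.25, 0.25, 0.5.
Left endpoints: 1.5, 1.75, 2, 2.25, 2.5.
f(1.5) = -6.5, f(1.75) = -8.625, f(2) = -11, f(2.25) = -13.625, f(2.5) = -16.5.
Sum = Σ Δt_i · f(t_i).
Sum = -18.1875.

-18.1875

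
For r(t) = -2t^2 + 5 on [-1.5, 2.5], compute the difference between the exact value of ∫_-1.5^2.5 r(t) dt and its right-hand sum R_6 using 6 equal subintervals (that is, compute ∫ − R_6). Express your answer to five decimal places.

3.25926

Exact integral: ∫_-1.5^2.5 r(t) dt ≈ 7.3333333.
R_6 ≈ 4.0740741.
Error ≈ 7.3333333 − 4.0740741 ≈ 3.25926.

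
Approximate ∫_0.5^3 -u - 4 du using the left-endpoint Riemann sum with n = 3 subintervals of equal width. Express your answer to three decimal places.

Δu = (3 − 0.5)/3 = 5/6.
Left endpoints: 0.5, 4/3, 13/6.
f(0.5) = -4.5, f(4/3) = -16/3, f(13/6) = -37/6.
Sum = Δu · [f(0.5) + f(4/3) + f(13/6)].
Sum ≈ -13.333.

-13.333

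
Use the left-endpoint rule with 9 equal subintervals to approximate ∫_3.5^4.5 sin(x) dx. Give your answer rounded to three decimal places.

Δx = (4.5 − 3.5)/9 = 1/9.
Left endpoints: 3.5, 65/18, 67/18, 23/6, 71/18, 73/18, 25/6, 77/18, 79/18.
f(3.5) ≈ -0.351, f(65/18) ≈ -0.452, f(67/18) ≈ -0.549, f(23/6) ≈ -0.638, f(71/18) ≈ -0.719, f(73/18) ≈ -0.792, f(25/6) ≈ -0.855, f(77/18) ≈ -0.907, f(79/18) ≈ -0.948.
Sum = Δx · [f(3.5) + f(65/18) + f(67/18) + ...].
Sum ≈ -0.690.

-0.690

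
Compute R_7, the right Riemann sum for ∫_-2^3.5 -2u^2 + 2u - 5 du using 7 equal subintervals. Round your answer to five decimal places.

-56.45918

Δu = (3.5 − (-2))/7 = 11/14.
Right endpoints: -17/14, -3/7, 5/14, 8/7, 27/14, 19/7, 3.5.
f(-17/14) = -1017/98, f(-3/7) = -305/49, f(5/14) = -445/98, f(8/7) = -261/49, f(27/14) = -841/98, f(19/7) = -701/49, f(3.5) = -22.5.
Sum = Δu · [f(-17/14) + f(-3/7) + f(5/14) + ...].
Sum ≈ -56.45918.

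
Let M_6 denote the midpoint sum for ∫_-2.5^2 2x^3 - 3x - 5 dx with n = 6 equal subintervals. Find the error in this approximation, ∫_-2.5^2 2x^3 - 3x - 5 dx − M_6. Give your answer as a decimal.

-0.31640625

Exact integral: ∫_-2.5^2 f(x) dx = -30.65625.
M_6 = -30.33984375.
Error = -30.65625 − (-30.33984375) = -0.31640625.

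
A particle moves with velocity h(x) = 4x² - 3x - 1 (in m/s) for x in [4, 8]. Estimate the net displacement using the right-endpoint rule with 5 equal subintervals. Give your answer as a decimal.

595.04

Δx = (8 − 4)/5 = 0.8.
Right endpoints: 4.8, 5.6, 6.4, 7.2, 8.
h(4.8) = 76.76, h(5.6) = 107.64, h(6.4) = 143.64, h(7.2) = 184.76, h(8) = 231.
Sum = Δx · [h(4.8) + h(5.6) + h(6.4) + h(7.2) + h(8)].
Sum = 595.04.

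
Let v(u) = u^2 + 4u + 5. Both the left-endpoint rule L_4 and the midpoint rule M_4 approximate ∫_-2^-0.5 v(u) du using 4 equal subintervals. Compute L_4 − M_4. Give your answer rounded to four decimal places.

L_4 = 2.23828125.
M_4 ≈ 2.607422.
L_4 − M_4 ≈ -0.3691.

-0.3691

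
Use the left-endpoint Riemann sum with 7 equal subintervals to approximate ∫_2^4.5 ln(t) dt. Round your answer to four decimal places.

Δt = (4.5 − 2)/7 = 5/14.
Left endpoints: 2, 33/14, 19/7, 43/14, 24/7, 53/14, 29/7.
f(2) ≈ 0.6931, f(33/14) ≈ 0.8575, f(19/7) ≈ 0.9985, f(43/14) ≈ 1.1221, f(24/7) ≈ 1.2321, f(53/14) ≈ 1.3312, f(29/7) ≈ 1.4214.
Sum = Δt · [f(2) + f(33/14) + f(19/7) + ...].
Sum ≈ 2.7343.

2.7343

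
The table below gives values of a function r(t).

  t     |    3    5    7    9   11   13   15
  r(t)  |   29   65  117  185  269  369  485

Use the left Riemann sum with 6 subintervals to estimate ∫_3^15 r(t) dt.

Δt = 2.
Sum = 2·[29 + 65 + 117 + 185 + 269 + 369] = 2068.

2068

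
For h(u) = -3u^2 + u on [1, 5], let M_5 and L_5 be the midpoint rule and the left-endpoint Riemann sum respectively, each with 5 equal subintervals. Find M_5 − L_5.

-25.28

M_5 = -111.36.
L_5 = -86.08.
M_5 − L_5 = -25.28.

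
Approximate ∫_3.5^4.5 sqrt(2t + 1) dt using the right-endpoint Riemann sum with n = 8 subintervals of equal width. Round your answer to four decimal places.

Δt = (4.5 − 3.5)/8 = 0.125.
Right endpoints: 3.625, 3.75, 3.875, 4, 4.125, 4.25, 4.375, 4.5.
f(3.625) ≈ 2.8723, f(3.75) ≈ 2.9155, f(3.875) ≈ 2.9580, f(4) ≈ 3.0000, f(4.125) ≈ 3.0414, f(4.25) ≈ 3.0822, f(4.375) ≈ 3.1225, f(4.5) ≈ 3.1623.
Sum = Δt · [f(3.625) + f(3.75) + f(3.875) + ...].
Sum ≈ 3.0193.

3.0193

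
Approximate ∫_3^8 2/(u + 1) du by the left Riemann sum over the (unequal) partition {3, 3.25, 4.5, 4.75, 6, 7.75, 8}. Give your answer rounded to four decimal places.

Subinterval widths: 0.25, 1.25, 0.25, 1.25, 1.75, 0.25.
Left endpoints: 3, 3.25, 4.5, 4.75, 6, 7.75.
f(3) = 0.5, f(3.25) = 8/17, f(4.5) = 4/11, f(4.75) = 8/23, f(6) = 2/7, f(7.75) = 8/35.
Sum = Σ Δu_i · f(u_i).
Sum ≈ 1.7961.

1.7961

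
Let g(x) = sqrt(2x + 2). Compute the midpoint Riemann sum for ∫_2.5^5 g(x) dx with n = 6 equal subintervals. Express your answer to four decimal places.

Δx = (5 − 2.5)/6 = 5/12.
Midpoints: 65/24, 3.125, 85/24, 95/24, 4.375, 115/24.
g(65/24) ≈ 2.7234, g(3.125) ≈ 2.8723, g(85/24) ≈ 3.0139, g(95/24) ≈ 3.1491, g(4.375) ≈ 3.2787, g(115/24) ≈ 3.4034.
Sum = Δx · [g(65/24) + g(3.125) + g(85/24) + ...].
Sum ≈ 7.6836.

7.6836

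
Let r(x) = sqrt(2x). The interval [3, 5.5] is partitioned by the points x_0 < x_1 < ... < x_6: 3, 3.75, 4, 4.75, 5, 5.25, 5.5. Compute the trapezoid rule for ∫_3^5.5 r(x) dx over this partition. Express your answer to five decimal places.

Subinterval widths: 0.75, 0.25, 0.75, 0.25, 0.25, 0.25.
r(3) ≈ 2.44949, r(3.75) ≈ 2.73861, r(4) ≈ 2.82843, r(4.75) ≈ 3.08221, r(5) ≈ 3.16228, r(5.25) ≈ 3.24037, r(5.5) ≈ 3.31662.
On each subinterval the trapezoid contributes (Δx_i/2)·[r(x_{i-1}) + r(x_i)].
Sum ≈ 7.25842.

7.25842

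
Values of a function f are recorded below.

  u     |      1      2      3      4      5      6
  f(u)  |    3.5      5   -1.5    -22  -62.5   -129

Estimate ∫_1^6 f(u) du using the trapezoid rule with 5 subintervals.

-143.75

Δu = 1.
T_5 = (1/2)·[3.5 + 2·5 + 2·(-1.5) + 2·(-22) + 2·(-62.5) + (-129)] = -143.75.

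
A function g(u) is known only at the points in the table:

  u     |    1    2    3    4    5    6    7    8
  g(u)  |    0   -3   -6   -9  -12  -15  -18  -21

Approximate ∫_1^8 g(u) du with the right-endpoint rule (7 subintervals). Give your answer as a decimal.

-84

Δu = 1.
Sum = 1·[(-3) + (-6) + (-9) + (-12) + (-15) + (-18) + (-21)] = -84.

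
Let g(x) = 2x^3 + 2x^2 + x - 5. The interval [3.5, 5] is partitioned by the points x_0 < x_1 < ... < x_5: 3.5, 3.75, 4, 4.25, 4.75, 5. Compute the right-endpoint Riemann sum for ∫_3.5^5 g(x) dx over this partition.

324.671875

Subinterval widths: 0.25, 0.25, 0.25, 0.5, 0.25.
Right endpoints: 3.75, 4, 4.25, 4.75, 5.
g(3.75) = 132.34375, g(4) = 159, g(4.25) = 188.90625, g(4.75) = 259.21875, g(5) = 300.
Sum = Σ Δx_i · g(x_i).
Sum = 324.671875.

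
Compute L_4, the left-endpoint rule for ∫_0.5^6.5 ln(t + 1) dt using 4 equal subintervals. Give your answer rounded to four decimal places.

Δt = (6.5 − 0.5)/4 = 1.5.
Left endpoints: 0.5, 2, 3.5, 5.
f(0.5) ≈ 0.4055, f(2) ≈ 1.0986, f(3.5) ≈ 1.5041, f(5) ≈ 1.7918.
Sum = Δt · [f(0.5) + f(2) + f(3.5) + f(5)].
Sum ≈ 7.1999.

7.1999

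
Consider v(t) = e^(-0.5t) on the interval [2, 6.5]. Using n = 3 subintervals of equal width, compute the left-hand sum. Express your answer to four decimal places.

0.9356

Δt = (6.5 − 2)/3 = 1.5.
Left endpoints: 2, 3.5, 5.
v(2) ≈ 0.3679, v(3.5) ≈ 0.1738, v(5) ≈ 0.0821.
Sum = Δt · [v(2) + v(3.5) + v(5)].
Sum ≈ 0.9356.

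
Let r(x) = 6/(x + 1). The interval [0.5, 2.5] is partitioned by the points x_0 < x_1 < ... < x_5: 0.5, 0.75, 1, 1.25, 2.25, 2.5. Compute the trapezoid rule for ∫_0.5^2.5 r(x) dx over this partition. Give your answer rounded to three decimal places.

5.142

Subinterval widths: 0.25, 0.25, 0.25, 1, 0.25.
r(0.5) = 4, r(0.75) = 24/7, r(1) = 3, r(1.25) = 8/3, r(2.25) = 24/13, r(2.5) = 12/7.
On each subinterval the trapezoid contributes (Δx_i/2)·[r(x_{i-1}) + r(x_i)].
Sum ≈ 5.142.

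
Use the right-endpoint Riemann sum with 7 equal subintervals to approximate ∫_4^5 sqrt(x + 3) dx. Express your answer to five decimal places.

Δx = (5 − 4)/7 = 1/7.
Right endpoints: 29/7, 30/7, 31/7, 32/7, 33/7, 34/7, 5.
f(29/7) ≈ 2.67261, f(30/7) ≈ 2.69921, f(31/7) ≈ 2.72554, f(32/7) ≈ 2.75162, f(33/7) ≈ 2.77746, f(34/7) ≈ 2.80306, f(5) ≈ 2.82843.
Sum = Δx · [f(29/7) + f(30/7) + f(31/7) + ...].
Sum ≈ 2.75113.

2.75113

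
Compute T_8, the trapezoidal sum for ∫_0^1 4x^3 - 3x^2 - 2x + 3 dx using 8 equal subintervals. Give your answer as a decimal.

Δx = (1 − 0)/8 = 0.125.
f(0) = 3, f(0.125) = 2.7109375, f(0.25) = 2.375, f(0.375) = 2.0390625, f(0.5) = 1.75, f(0.625) = 1.5546875, f(0.75) = 1.5, f(0.875) = 1.6328125, f(1) = 2.
T_8 = (Δx/2)·[f(x_0) + 2f(x_1) + ... + 2f(x_{7}) + f(x_8)].
Sum = 2.0078125.

2.0078125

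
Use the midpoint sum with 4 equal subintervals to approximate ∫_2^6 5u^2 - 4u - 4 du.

Δu = (6 − 2)/4 = 1.
Midpoints: 2.5, 3.5, 4.5, 5.5.
f(2.5) = 17.25, f(3.5) = 43.25, f(4.5) = 79.25, f(5.5) = 125.25.
Sum = Δu · [f(2.5) + f(3.5) + f(4.5) + f(5.5)].
Sum = 265.

265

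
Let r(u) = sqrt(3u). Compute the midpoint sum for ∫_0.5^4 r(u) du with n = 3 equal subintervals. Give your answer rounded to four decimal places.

8.8695

Δu = (4 − 0.5)/3 = 7/6.
Midpoints: 13/12, 2.25, 41/12.
r(13/12) ≈ 1.8028, r(2.25) ≈ 2.5981, r(41/12) ≈ 3.2016.
Sum = Δu · [r(13/12) + r(2.25) + r(41/12)].
Sum ≈ 8.8695.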